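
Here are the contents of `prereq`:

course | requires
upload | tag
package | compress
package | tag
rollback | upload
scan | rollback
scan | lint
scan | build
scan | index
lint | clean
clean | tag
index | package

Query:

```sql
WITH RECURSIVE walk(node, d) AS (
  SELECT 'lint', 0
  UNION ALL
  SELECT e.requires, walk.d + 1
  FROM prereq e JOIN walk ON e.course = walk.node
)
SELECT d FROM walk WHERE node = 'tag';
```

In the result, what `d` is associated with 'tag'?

2

Base: (lint, d=0).
Iteration 1: edges from {lint} -> (clean, d=1).
Iteration 2: edges from {clean} -> (tag, d=2).
Iteration 3: no outgoing edges from {tag}; recursion stops.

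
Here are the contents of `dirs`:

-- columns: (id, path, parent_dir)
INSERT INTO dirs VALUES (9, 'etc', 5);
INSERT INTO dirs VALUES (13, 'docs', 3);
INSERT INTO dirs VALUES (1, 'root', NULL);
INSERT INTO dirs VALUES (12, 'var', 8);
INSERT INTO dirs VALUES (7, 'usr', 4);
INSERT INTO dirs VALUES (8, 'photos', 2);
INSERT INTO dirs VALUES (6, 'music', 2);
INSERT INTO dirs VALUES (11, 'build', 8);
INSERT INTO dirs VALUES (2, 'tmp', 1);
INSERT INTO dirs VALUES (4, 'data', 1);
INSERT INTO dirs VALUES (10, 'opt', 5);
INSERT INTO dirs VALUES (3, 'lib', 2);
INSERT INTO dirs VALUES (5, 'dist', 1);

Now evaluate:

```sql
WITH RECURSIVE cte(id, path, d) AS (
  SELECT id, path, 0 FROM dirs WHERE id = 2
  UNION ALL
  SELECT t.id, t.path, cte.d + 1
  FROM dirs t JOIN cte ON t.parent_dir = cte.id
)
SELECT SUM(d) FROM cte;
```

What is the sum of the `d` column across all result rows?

Base: id=2 (tmp) at d 0.
Iteration 1: rows with parent_dir in {2} -> lib (id 3, d 1), music (id 6, d 1), photos (id 8, d 1).
Iteration 2: rows with parent_dir in {3,6,8} -> build (id 11, d 2), var (id 12, d 2), docs (id 13, d 2).
Iteration 3: no rows with parent_dir in {11,12,13}; recursion stops.
SUM(d) = 0 + 1 + 1 + 1 + 2 + 2 + 2 = 9.

9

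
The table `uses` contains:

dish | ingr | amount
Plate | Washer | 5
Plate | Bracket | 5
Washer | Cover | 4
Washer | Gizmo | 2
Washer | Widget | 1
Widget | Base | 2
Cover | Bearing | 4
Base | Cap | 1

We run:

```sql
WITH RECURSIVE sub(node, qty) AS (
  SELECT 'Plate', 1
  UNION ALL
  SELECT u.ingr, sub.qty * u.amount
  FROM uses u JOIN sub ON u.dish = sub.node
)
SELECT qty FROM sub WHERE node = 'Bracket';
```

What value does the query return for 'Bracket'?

Base: (Plate, qty=1).
Iteration 1: components of {Plate} -> Bracket = 1*5 = 5, Washer = 1*5 = 5.
Iteration 2: components of {Bracket,Washer} -> Cover = 5*4 = 20, Gizmo = 5*2 = 10, Widget = 5*1 = 5.
Iteration 3: components of {Cover,Gizmo,Widget} -> Base = 5*2 = 10, Bearing = 20*4 = 80.
Iteration 4: components of {Base,Bearing} -> Cap = 10*1 = 10.
Iteration 5: no further components; recursion stops.

5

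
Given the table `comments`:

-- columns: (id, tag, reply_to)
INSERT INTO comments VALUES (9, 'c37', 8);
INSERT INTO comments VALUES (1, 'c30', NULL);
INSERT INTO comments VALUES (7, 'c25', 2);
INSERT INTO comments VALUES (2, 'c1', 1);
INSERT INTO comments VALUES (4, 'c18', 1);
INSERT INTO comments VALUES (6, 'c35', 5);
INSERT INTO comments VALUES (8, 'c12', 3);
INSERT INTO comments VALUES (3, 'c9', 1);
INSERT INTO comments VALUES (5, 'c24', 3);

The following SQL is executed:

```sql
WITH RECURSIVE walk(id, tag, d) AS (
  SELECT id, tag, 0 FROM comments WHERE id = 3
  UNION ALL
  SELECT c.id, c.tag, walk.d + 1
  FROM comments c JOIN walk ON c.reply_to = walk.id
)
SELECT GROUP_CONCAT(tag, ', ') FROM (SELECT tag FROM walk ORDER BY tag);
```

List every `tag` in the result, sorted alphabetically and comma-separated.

c12, c24, c35, c37, c9

Base: id=3 (c9) at d 0.
Iteration 1: rows with reply_to in {3} -> c24 (id 5, d 1), c12 (id 8, d 1).
Iteration 2: rows with reply_to in {5,8} -> c35 (id 6, d 2), c37 (id 9, d 2).
Iteration 3: no rows with reply_to in {6,9}; recursion stops.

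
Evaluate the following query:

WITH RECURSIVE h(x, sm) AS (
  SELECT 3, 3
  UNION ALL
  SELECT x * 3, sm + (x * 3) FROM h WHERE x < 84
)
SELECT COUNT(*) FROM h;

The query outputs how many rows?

Base: x=3, sm=3.
Iteration 1: 3 < 84 holds -> x = 3 * 3 = 9, sm = 3 + 9 = 12.
Iteration 2: 9 < 84 holds -> x = 9 * 3 = 27, sm = 12 + 27 = 39.
Iteration 3: 27 < 84 holds -> x = 27 * 3 = 81, sm = 39 + 81 = 120.
Iteration 4: 81 < 84 holds -> x = 81 * 3 = 243, sm = 120 + 243 = 363.
Iteration 5: 243 < 84 fails; recursion stops.
Total rows emitted: 5.

5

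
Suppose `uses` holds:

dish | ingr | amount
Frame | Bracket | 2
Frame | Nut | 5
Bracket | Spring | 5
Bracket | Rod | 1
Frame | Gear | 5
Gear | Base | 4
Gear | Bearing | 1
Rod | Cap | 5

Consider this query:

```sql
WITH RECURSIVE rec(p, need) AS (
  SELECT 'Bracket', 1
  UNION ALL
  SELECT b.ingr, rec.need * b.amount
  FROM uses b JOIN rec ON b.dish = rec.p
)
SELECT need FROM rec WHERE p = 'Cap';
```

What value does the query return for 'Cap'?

5

Base: (Bracket, need=1).
Iteration 1: components of {Bracket} -> Rod = 1*1 = 1, Spring = 1*5 = 5.
Iteration 2: components of {Rod,Spring} -> Cap = 1*5 = 5.
Iteration 3: no further components; recursion stops.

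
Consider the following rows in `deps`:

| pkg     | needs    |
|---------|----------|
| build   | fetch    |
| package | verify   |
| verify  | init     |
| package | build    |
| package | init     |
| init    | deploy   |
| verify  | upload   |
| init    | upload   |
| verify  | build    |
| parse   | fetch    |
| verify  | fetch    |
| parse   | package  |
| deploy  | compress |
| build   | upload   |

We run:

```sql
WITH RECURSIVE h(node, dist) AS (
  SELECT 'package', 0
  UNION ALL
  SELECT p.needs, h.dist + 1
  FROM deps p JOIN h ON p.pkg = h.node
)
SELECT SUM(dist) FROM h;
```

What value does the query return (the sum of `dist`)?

38

Base: (package, dist=0).
Iteration 1: edges from {package} -> (build, dist=1), (init, dist=1), (verify, dist=1).
Iteration 2: edges from {build,init,verify} -> (build, dist=2), (deploy, dist=2), (fetch, dist=2) x2, (init, dist=2), (upload, dist=2) x3. [UNION ALL keeps all 8 new rows, including repeats]
Iteration 3: edges from {build,deploy,fetch,init,upload} -> (compress, dist=3), (deploy, dist=3), (fetch, dist=3), (upload, dist=3) x2. [UNION ALL keeps all 5 new rows, including repeats]
Iteration 4: edges from {compress,deploy,fetch,upload} -> (compress, dist=4).
Iteration 5: no outgoing edges from {compress}; recursion stops.
SUM(dist) = 0 + 1 + 1 + 1 + 2 + 2 + 2 + 2 + 2 + 2 + 2 + 2 + 3 + 3 + ... (18 terms) = 38.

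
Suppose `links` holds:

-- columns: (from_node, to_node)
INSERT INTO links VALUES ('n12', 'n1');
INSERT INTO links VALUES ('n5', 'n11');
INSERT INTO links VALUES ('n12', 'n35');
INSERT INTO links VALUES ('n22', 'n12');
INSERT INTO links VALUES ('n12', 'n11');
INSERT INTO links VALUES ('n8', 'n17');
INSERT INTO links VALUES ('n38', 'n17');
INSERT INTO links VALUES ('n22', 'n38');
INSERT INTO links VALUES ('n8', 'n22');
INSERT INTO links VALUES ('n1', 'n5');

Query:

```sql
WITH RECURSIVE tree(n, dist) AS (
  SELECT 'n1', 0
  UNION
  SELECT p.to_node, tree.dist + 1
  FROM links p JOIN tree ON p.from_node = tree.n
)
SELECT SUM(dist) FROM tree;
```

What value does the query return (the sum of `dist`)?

Base: (n1, dist=0).
Iteration 1: edges from {n1} -> (n5, dist=1).
Iteration 2: edges from {n5} -> (n11, dist=2).
Iteration 3: no outgoing edges from {n11}; recursion stops.
SUM(dist) = 0 + 1 + 2 = 3.

3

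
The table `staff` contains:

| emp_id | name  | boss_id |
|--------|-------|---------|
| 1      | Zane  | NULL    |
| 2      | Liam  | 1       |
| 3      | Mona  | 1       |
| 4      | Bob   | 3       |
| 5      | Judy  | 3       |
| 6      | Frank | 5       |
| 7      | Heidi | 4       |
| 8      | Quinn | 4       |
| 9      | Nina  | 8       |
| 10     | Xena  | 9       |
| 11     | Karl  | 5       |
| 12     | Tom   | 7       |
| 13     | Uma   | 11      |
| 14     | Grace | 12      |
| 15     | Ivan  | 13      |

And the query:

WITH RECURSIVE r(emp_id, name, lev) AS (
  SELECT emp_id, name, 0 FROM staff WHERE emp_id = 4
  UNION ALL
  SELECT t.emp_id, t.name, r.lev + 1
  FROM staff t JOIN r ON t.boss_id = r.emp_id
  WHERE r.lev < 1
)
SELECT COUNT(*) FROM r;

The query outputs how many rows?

3

Base: emp_id=4 (Bob) at lev 0.
Iteration 1: rows with boss_id in {4} -> Heidi (id 7, lev 1), Quinn (id 8, lev 1).
Iteration 2: lev < 1 fails for all current rows; recursion stops.
Total rows emitted: 3.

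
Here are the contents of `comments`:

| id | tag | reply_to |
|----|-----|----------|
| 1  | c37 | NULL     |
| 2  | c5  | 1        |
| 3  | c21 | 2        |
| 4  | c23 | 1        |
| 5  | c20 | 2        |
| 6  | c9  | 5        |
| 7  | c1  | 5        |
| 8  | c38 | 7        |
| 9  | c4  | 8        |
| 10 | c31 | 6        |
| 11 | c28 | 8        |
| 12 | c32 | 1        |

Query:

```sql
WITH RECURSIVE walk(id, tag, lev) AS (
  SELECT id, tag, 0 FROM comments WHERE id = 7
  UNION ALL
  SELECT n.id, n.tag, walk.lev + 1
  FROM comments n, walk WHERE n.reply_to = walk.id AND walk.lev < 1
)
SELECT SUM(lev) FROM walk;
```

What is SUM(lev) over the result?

1

Base: id=7 (c1) at lev 0.
Iteration 1: rows with reply_to in {7} -> c38 (id 8, lev 1).
Iteration 2: lev < 1 fails for all current rows; recursion stops.
SUM(lev) = 0 + 1 = 1.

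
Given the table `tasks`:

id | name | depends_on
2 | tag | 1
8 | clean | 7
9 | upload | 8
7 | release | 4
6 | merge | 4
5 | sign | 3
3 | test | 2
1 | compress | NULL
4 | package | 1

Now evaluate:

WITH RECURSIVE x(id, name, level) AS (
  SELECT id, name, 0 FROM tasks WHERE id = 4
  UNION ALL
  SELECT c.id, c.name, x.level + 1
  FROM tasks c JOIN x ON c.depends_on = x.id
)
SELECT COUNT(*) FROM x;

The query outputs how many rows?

Base: id=4 (package) at level 0.
Iteration 1: rows with depends_on in {4} -> merge (id 6, level 1), release (id 7, level 1).
Iteration 2: rows with depends_on in {6,7} -> clean (id 8, level 2).
Iteration 3: rows with depends_on in {8} -> upload (id 9, level 3).
Iteration 4: no rows with depends_on in {9}; recursion stops.
Total rows emitted: 5.

5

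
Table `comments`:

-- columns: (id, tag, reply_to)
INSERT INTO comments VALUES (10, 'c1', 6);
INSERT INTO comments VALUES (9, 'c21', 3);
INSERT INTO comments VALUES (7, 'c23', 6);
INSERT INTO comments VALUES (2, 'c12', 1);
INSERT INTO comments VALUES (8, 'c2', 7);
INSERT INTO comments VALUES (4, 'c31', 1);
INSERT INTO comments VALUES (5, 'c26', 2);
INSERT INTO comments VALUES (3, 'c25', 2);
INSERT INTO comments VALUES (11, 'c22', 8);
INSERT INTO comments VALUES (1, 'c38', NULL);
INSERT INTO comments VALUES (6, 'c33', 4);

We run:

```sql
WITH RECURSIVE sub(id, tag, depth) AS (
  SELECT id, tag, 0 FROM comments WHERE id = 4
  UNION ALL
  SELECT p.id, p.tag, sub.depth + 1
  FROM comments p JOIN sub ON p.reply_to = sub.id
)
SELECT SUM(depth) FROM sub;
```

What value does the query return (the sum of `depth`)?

12

Base: id=4 (c31) at depth 0.
Iteration 1: rows with reply_to in {4} -> c33 (id 6, depth 1).
Iteration 2: rows with reply_to in {6} -> c23 (id 7, depth 2), c1 (id 10, depth 2).
Iteration 3: rows with reply_to in {7,10} -> c2 (id 8, depth 3).
Iteration 4: rows with reply_to in {8} -> c22 (id 11, depth 4).
Iteration 5: no rows with reply_to in {11}; recursion stops.
SUM(depth) = 0 + 1 + 2 + 2 + 3 + 4 = 12.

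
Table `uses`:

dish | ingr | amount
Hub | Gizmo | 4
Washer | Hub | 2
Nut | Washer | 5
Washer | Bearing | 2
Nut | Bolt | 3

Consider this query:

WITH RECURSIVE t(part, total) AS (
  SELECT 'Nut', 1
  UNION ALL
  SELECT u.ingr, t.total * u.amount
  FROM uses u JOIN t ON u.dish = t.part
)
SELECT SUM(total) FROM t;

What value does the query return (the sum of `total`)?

69

Base: (Nut, total=1).
Iteration 1: components of {Nut} -> Bolt = 1*3 = 3, Washer = 1*5 = 5.
Iteration 2: components of {Bolt,Washer} -> Bearing = 5*2 = 10, Hub = 5*2 = 10.
Iteration 3: components of {Bearing,Hub} -> Gizmo = 10*4 = 40.
Iteration 4: no further components; recursion stops.
SUM(total) = 1 + 5 + 3 + 10 + 10 + 40 = 69.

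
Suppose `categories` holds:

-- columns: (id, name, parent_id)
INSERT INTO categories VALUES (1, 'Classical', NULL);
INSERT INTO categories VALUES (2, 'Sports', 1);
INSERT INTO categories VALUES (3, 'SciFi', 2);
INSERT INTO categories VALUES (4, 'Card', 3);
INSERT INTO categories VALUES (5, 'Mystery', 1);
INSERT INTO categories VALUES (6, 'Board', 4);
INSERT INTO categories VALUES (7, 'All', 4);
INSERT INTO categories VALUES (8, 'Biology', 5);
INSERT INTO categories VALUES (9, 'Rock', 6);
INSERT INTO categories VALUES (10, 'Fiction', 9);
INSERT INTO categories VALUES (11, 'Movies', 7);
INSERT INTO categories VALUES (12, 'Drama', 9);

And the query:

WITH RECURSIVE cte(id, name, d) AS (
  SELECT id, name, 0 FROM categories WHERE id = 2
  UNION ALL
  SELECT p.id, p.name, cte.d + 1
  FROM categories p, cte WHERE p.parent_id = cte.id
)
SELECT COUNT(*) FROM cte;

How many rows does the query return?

9

Base: id=2 (Sports) at d 0.
Iteration 1: rows with parent_id in {2} -> SciFi (id 3, d 1).
Iteration 2: rows with parent_id in {3} -> Card (id 4, d 2).
Iteration 3: rows with parent_id in {4} -> Board (id 6, d 3), All (id 7, d 3).
Iteration 4: rows with parent_id in {6,7} -> Rock (id 9, d 4), Movies (id 11, d 4).
Iteration 5: rows with parent_id in {9,11} -> Fiction (id 10, d 5), Drama (id 12, d 5).
Iteration 6: no rows with parent_id in {10,12}; recursion stops.
Total rows emitted: 9.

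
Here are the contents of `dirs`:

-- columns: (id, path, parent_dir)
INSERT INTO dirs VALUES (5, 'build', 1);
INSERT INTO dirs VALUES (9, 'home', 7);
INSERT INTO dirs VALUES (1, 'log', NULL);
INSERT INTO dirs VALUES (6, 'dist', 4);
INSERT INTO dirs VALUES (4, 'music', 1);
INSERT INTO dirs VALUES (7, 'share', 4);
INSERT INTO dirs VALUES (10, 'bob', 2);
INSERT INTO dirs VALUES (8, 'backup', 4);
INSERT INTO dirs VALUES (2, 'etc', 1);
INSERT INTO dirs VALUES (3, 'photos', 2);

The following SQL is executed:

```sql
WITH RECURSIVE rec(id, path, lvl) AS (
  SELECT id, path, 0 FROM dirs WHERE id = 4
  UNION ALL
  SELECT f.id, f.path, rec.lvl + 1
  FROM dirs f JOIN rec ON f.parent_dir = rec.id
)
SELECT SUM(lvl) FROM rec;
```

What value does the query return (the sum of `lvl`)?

Base: id=4 (music) at lvl 0.
Iteration 1: rows with parent_dir in {4} -> dist (id 6, lvl 1), share (id 7, lvl 1), backup (id 8, lvl 1).
Iteration 2: rows with parent_dir in {6,7,8} -> home (id 9, lvl 2).
Iteration 3: no rows with parent_dir in {9}; recursion stops.
SUM(lvl) = 0 + 1 + 1 + 1 + 2 = 5.

5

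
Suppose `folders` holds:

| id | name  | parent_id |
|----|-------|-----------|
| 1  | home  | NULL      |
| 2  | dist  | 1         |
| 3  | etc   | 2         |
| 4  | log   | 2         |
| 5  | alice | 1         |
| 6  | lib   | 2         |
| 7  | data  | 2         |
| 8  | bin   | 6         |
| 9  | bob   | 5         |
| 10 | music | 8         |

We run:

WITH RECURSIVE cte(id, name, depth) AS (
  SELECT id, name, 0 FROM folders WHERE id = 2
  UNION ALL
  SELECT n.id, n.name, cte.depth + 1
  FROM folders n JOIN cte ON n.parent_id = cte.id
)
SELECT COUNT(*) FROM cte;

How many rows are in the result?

7

Base: id=2 (dist) at depth 0.
Iteration 1: rows with parent_id in {2} -> etc (id 3, depth 1), log (id 4, depth 1), lib (id 6, depth 1), data (id 7, depth 1).
Iteration 2: rows with parent_id in {3,4,6,7} -> bin (id 8, depth 2).
Iteration 3: rows with parent_id in {8} -> music (id 10, depth 3).
Iteration 4: no rows with parent_id in {10}; recursion stops.
Total rows emitted: 7.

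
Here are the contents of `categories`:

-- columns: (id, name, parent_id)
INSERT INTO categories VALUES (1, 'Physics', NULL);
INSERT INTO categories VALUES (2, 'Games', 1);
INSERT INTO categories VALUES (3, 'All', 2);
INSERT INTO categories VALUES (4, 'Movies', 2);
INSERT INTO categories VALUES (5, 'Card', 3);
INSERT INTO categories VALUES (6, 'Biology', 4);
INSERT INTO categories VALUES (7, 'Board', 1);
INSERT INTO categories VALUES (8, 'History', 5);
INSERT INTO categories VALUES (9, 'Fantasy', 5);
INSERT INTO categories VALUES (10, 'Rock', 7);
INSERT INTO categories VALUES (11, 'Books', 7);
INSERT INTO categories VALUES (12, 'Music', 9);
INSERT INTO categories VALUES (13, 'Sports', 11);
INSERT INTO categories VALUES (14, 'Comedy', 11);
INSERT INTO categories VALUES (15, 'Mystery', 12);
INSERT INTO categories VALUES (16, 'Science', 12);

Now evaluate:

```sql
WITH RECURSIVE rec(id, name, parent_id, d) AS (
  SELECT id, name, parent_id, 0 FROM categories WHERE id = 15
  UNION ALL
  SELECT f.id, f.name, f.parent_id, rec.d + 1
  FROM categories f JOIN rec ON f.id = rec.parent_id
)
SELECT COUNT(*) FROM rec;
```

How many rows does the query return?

Base: id=15 (Mystery), parent_id=12, d 0.
Iteration 1: join on id=12 -> Music (id 12, parent_id=9, d 1).
Iteration 2: join on id=9 -> Fantasy (id 9, parent_id=5, d 2).
Iteration 3: join on id=5 -> Card (id 5, parent_id=3, d 3).
Iteration 4: join on id=3 -> All (id 3, parent_id=2, d 4).
Iteration 5: join on id=2 -> Games (id 2, parent_id=1, d 5).
Iteration 6: join on id=1 -> Physics (id 1, parent_id=NULL, d 6).
Iteration 7: parent_id is NULL; no match; recursion stops.
Total rows emitted: 7.

7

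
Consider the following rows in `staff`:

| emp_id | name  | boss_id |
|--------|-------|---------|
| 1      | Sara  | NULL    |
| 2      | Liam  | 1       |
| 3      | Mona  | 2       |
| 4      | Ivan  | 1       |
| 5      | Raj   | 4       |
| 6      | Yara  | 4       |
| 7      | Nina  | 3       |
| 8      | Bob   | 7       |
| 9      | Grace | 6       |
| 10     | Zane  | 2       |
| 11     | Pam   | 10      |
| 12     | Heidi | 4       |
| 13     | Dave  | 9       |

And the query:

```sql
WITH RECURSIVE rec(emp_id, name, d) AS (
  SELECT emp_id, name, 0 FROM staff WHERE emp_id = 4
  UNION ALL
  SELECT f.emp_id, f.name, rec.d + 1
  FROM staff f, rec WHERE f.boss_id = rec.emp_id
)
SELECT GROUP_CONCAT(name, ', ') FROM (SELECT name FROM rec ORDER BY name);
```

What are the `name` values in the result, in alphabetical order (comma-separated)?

Dave, Grace, Heidi, Ivan, Raj, Yara

Base: emp_id=4 (Ivan) at d 0.
Iteration 1: rows with boss_id in {4} -> Raj (id 5, d 1), Yara (id 6, d 1), Heidi (id 12, d 1).
Iteration 2: rows with boss_id in {5,6,12} -> Grace (id 9, d 2).
Iteration 3: rows with boss_id in {9} -> Dave (id 13, d 3).
Iteration 4: no rows with boss_id in {13}; recursion stops.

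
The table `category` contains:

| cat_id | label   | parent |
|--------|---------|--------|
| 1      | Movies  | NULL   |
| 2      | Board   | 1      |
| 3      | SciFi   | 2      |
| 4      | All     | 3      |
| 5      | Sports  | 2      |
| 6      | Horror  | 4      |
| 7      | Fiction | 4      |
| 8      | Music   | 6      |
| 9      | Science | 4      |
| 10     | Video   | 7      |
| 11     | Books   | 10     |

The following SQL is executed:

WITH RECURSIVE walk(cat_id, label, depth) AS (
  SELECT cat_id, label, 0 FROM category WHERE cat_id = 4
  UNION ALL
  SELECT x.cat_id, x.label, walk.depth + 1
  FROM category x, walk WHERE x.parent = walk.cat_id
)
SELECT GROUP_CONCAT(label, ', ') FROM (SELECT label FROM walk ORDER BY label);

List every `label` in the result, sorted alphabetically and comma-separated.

Base: cat_id=4 (All) at depth 0.
Iteration 1: rows with parent in {4} -> Horror (id 6, depth 1), Fiction (id 7, depth 1), Science (id 9, depth 1).
Iteration 2: rows with parent in {6,7,9} -> Music (id 8, depth 2), Video (id 10, depth 2).
Iteration 3: rows with parent in {8,10} -> Books (id 11, depth 3).
Iteration 4: no rows with parent in {11}; recursion stops.

All, Books, Fiction, Horror, Music, Science, Video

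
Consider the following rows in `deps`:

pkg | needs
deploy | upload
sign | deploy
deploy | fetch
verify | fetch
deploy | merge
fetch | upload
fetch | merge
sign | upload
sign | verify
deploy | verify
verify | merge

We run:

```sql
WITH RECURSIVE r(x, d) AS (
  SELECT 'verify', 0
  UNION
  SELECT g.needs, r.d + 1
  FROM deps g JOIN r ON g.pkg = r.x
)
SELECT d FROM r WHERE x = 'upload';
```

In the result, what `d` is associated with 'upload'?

2

Base: (verify, d=0).
Iteration 1: edges from {verify} -> (fetch, d=1), (merge, d=1).
Iteration 2: edges from {fetch,merge} -> (merge, d=2), (upload, d=2).
Iteration 3: no outgoing edges from {merge,upload}; recursion stops.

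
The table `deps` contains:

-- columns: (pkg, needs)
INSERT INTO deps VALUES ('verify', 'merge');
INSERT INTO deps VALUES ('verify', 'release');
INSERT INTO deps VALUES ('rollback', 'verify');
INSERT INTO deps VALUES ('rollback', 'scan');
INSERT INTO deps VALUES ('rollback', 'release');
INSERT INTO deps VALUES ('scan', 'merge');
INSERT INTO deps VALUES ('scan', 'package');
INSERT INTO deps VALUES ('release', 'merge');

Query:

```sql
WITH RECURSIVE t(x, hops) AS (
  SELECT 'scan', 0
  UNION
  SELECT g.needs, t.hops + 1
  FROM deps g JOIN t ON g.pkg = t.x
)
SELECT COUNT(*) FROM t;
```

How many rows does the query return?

Base: (scan, hops=0).
Iteration 1: edges from {scan} -> (merge, hops=1), (package, hops=1).
Iteration 2: no outgoing edges from {merge,package}; recursion stops.
Total rows emitted: 3.

3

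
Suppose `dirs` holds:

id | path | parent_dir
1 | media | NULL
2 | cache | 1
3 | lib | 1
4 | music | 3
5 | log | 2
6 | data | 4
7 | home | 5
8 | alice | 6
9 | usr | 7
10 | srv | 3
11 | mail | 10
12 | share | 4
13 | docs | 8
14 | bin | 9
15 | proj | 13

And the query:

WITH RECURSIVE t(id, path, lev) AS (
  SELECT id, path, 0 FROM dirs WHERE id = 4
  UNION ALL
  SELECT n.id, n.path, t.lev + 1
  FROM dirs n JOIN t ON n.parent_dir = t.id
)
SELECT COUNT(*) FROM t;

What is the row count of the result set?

6

Base: id=4 (music) at lev 0.
Iteration 1: rows with parent_dir in {4} -> data (id 6, lev 1), share (id 12, lev 1).
Iteration 2: rows with parent_dir in {6,12} -> alice (id 8, lev 2).
Iteration 3: rows with parent_dir in {8} -> docs (id 13, lev 3).
Iteration 4: rows with parent_dir in {13} -> proj (id 15, lev 4).
Iteration 5: no rows with parent_dir in {15}; recursion stops.
Total rows emitted: 6.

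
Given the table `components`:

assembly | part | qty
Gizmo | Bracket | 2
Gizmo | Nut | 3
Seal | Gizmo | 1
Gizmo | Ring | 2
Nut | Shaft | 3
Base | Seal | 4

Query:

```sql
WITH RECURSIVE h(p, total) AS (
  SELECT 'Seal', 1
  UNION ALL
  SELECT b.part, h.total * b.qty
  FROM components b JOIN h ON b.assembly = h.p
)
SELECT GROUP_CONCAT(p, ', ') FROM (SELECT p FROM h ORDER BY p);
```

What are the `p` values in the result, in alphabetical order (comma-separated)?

Base: (Seal, total=1).
Iteration 1: components of {Seal} -> Gizmo = 1*1 = 1.
Iteration 2: components of {Gizmo} -> Bracket = 1*2 = 2, Nut = 1*3 = 3, Ring = 1*2 = 2.
Iteration 3: components of {Bracket,Nut,Ring} -> Shaft = 3*3 = 9.
Iteration 4: no further components; recursion stops.

Bracket, Gizmo, Nut, Ring, Seal, Shaft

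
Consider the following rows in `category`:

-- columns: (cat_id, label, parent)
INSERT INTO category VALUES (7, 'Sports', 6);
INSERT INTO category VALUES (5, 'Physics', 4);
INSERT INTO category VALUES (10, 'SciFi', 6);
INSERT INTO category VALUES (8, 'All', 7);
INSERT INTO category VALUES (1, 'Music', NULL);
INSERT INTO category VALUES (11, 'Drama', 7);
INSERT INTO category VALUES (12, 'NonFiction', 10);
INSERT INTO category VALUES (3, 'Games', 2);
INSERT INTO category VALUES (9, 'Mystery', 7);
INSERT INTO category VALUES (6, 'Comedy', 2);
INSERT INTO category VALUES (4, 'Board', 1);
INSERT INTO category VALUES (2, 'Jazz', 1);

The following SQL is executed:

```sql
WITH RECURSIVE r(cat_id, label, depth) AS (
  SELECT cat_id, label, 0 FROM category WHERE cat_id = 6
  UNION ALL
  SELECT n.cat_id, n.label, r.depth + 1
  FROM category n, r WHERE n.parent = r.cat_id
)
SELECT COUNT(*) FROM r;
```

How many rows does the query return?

Base: cat_id=6 (Comedy) at depth 0.
Iteration 1: rows with parent in {6} -> Sports (id 7, depth 1), SciFi (id 10, depth 1).
Iteration 2: rows with parent in {7,10} -> All (id 8, depth 2), Mystery (id 9, depth 2), Drama (id 11, depth 2), NonFiction (id 12, depth 2).
Iteration 3: no rows with parent in {8,9,11,12}; recursion stops.
Total rows emitted: 7.

7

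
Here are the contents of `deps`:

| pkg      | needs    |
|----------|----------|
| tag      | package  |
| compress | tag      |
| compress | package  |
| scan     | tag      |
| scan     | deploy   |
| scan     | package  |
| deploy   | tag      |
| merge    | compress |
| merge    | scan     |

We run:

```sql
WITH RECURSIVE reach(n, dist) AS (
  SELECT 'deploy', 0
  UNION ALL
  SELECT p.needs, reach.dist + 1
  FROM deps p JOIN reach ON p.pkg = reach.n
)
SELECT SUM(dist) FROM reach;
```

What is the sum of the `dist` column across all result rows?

Base: (deploy, dist=0).
Iteration 1: edges from {deploy} -> (tag, dist=1).
Iteration 2: edges from {tag} -> (package, dist=2).
Iteration 3: no outgoing edges from {package}; recursion stops.
SUM(dist) = 0 + 1 + 2 = 3.

3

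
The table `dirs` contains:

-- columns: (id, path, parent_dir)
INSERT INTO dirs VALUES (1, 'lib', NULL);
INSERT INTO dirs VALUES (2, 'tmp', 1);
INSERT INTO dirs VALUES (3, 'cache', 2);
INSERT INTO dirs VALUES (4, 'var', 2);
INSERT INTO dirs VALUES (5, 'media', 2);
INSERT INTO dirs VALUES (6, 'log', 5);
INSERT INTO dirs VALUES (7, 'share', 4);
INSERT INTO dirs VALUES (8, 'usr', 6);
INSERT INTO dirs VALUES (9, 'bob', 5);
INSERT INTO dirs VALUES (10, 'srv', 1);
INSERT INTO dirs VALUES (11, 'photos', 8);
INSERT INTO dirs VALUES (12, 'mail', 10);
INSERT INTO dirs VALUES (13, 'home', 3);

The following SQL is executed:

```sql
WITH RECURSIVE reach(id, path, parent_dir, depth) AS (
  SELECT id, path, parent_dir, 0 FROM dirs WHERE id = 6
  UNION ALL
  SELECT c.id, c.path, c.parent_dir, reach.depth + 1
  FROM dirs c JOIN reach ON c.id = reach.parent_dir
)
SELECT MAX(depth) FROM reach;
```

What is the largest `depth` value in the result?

Base: id=6 (log), parent_dir=5, depth 0.
Iteration 1: join on id=5 -> media (id 5, parent_dir=2, depth 1).
Iteration 2: join on id=2 -> tmp (id 2, parent_dir=1, depth 2).
Iteration 3: join on id=1 -> lib (id 1, parent_dir=NULL, depth 3).
Iteration 4: parent_dir is NULL; no match; recursion stops.
depth values: 0, 1, 2, 3; the maximum is 3.

3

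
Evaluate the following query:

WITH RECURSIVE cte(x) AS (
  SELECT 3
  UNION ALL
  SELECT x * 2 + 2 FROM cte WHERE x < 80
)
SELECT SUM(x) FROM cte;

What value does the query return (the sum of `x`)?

Base: x=3.
Iteration 1: 3 < 80 holds -> x = 3 * 2 + 2 = 8.
Iteration 2: 8 < 80 holds -> x = 8 * 2 + 2 = 18.
Iteration 3: 18 < 80 holds -> x = 18 * 2 + 2 = 38.
Iteration 4: 38 < 80 holds -> x = 38 * 2 + 2 = 78.
Iteration 5: 78 < 80 holds -> x = 78 * 2 + 2 = 158.
Iteration 6: 158 < 80 fails; recursion stops.
SUM(x) = 3 + 8 + 18 + 38 + 78 + 158 = 303.

303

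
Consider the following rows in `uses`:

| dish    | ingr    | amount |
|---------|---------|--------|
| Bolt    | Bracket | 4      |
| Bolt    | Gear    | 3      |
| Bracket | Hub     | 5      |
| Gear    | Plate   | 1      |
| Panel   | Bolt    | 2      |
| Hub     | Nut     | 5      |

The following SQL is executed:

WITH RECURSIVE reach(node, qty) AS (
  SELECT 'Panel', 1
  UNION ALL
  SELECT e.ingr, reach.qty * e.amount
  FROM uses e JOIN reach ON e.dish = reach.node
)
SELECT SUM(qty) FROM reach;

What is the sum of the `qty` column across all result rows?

263

Base: (Panel, qty=1).
Iteration 1: components of {Panel} -> Bolt = 1*2 = 2.
Iteration 2: components of {Bolt} -> Bracket = 2*4 = 8, Gear = 2*3 = 6.
Iteration 3: components of {Bracket,Gear} -> Hub = 8*5 = 40, Plate = 6*1 = 6.
Iteration 4: components of {Hub,Plate} -> Nut = 40*5 = 200.
Iteration 5: no further components; recursion stops.
SUM(qty) = 1 + 2 + 8 + 6 + 40 + 6 + 200 = 263.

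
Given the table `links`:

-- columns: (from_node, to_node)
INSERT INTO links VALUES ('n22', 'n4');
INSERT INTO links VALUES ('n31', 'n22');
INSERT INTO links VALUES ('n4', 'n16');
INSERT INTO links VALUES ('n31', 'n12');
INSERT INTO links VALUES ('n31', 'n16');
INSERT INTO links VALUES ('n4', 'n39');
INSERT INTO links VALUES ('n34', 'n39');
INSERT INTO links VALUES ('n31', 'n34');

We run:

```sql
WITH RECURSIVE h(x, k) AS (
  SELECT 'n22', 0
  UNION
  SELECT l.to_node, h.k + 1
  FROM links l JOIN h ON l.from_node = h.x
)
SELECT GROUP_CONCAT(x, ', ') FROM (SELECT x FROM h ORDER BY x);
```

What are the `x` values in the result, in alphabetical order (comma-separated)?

n16, n22, n39, n4

Base: (n22, k=0).
Iteration 1: edges from {n22} -> (n4, k=1).
Iteration 2: edges from {n4} -> (n16, k=2), (n39, k=2).
Iteration 3: no outgoing edges from {n16,n39}; recursion stops.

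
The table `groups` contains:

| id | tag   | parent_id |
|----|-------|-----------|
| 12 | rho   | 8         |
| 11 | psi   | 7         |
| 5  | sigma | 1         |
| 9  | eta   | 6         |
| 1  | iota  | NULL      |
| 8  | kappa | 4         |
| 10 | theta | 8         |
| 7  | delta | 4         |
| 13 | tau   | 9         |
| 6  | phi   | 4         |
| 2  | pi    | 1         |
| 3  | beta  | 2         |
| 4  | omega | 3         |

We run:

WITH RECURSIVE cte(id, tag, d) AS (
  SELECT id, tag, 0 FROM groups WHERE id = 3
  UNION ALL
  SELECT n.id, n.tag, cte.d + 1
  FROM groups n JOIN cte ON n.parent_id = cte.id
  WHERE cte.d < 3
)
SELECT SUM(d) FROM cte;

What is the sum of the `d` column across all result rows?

19

Base: id=3 (beta) at d 0.
Iteration 1: rows with parent_id in {3} -> omega (id 4, d 1).
Iteration 2: rows with parent_id in {4} -> phi (id 6, d 2), delta (id 7, d 2), kappa (id 8, d 2).
Iteration 3: rows with parent_id in {6,7,8} -> eta (id 9, d 3), theta (id 10, d 3), psi (id 11, d 3), rho (id 12, d 3).
Iteration 4: d < 3 fails for all current rows; recursion stops.
SUM(d) = 0 + 1 + 2 + 2 + 2 + 3 + 3 + 3 + 3 = 19.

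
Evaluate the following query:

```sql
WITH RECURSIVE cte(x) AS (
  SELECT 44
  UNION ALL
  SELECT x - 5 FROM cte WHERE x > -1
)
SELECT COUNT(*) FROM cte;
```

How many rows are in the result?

Base: x=44.
Iteration 1: 44 > -1 holds -> x = 44 - 5 = 39.
Iteration 2: 39 > -1 holds -> x = 39 - 5 = 34.
Iteration 3: 34 > -1 holds -> x = 34 - 5 = 29.
Iteration 4: 29 > -1 holds -> x = 29 - 5 = 24.
Iteration 5: 24 > -1 holds -> x = 24 - 5 = 19.
Iteration 6: 19 > -1 holds -> x = 19 - 5 = 14.
Iteration 7: 14 > -1 holds -> x = 14 - 5 = 9.
Iteration 8: 9 > -1 holds -> x = 9 - 5 = 4.
Iteration 9: 4 > -1 holds -> x = 4 - 5 = -1.
Iteration 10: -1 > -1 fails; recursion stops.
Total rows emitted: 10.

10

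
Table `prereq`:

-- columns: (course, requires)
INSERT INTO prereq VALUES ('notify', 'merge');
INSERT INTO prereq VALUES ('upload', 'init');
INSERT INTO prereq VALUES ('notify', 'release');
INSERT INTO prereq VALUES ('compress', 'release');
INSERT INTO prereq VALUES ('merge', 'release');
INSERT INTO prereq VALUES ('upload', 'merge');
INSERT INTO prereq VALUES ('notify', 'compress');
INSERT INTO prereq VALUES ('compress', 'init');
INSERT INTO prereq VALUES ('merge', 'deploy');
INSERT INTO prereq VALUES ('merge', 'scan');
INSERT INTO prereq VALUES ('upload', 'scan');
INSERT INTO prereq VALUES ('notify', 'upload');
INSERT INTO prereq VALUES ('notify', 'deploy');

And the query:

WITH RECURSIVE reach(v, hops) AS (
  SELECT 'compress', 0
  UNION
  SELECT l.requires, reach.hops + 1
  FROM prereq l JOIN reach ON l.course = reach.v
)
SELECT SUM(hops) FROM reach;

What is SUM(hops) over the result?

2

Base: (compress, hops=0).
Iteration 1: edges from {compress} -> (init, hops=1), (release, hops=1).
Iteration 2: no outgoing edges from {init,release}; recursion stops.
SUM(hops) = 0 + 1 + 1 = 2.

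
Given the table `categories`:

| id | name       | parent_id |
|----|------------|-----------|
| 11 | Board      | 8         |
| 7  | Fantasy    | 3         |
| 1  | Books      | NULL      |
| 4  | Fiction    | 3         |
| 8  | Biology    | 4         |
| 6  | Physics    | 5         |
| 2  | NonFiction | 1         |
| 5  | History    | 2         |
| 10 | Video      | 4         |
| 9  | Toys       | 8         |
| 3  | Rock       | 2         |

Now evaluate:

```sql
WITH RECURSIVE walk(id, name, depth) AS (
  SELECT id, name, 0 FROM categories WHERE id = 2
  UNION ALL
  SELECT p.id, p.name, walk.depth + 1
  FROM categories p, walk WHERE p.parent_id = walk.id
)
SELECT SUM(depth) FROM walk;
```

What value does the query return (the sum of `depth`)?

Base: id=2 (NonFiction) at depth 0.
Iteration 1: rows with parent_id in {2} -> Rock (id 3, depth 1), History (id 5, depth 1).
Iteration 2: rows with parent_id in {3,5} -> Fiction (id 4, depth 2), Physics (id 6, depth 2), Fantasy (id 7, depth 2).
Iteration 3: rows with parent_id in {4,6,7} -> Biology (id 8, depth 3), Video (id 10, depth 3).
Iteration 4: rows with parent_id in {8,10} -> Toys (id 9, depth 4), Board (id 11, depth 4).
Iteration 5: no rows with parent_id in {9,11}; recursion stops.
SUM(depth) = 0 + 1 + 1 + 2 + 2 + 2 + 3 + 3 + 4 + 4 = 22.

22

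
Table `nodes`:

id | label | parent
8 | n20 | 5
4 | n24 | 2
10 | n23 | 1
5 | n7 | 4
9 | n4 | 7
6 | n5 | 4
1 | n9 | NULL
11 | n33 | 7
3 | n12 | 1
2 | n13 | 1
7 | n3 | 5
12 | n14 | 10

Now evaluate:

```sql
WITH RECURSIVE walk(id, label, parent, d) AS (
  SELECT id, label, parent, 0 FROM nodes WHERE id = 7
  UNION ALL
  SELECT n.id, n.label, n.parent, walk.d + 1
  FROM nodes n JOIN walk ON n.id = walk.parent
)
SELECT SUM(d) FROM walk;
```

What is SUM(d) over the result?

Base: id=7 (n3), parent=5, d 0.
Iteration 1: join on id=5 -> n7 (id 5, parent=4, d 1).
Iteration 2: join on id=4 -> n24 (id 4, parent=2, d 2).
Iteration 3: join on id=2 -> n13 (id 2, parent=1, d 3).
Iteration 4: join on id=1 -> n9 (id 1, parent=NULL, d 4).
Iteration 5: parent is NULL; no match; recursion stops.
SUM(d) = 0 + 1 + 2 + 3 + 4 = 10.

10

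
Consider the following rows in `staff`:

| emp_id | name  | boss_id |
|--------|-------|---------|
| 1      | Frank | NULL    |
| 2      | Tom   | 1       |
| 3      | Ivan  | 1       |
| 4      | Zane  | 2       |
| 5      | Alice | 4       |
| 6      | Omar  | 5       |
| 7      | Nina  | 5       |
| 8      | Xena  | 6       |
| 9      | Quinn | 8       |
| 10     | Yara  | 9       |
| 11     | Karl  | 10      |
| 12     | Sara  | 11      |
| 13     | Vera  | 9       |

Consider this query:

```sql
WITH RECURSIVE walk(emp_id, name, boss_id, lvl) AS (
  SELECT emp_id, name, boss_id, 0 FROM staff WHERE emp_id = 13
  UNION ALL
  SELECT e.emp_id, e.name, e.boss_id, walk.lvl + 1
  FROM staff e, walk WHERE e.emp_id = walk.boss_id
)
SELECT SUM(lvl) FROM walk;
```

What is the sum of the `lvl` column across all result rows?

28

Base: emp_id=13 (Vera), boss_id=9, lvl 0.
Iteration 1: join on emp_id=9 -> Quinn (id 9, boss_id=8, lvl 1).
Iteration 2: join on emp_id=8 -> Xena (id 8, boss_id=6, lvl 2).
Iteration 3: join on emp_id=6 -> Omar (id 6, boss_id=5, lvl 3).
Iteration 4: join on emp_id=5 -> Alice (id 5, boss_id=4, lvl 4).
Iteration 5: join on emp_id=4 -> Zane (id 4, boss_id=2, lvl 5).
Iteration 6: join on emp_id=2 -> Tom (id 2, boss_id=1, lvl 6).
Iteration 7: join on emp_id=1 -> Frank (id 1, boss_id=NULL, lvl 7).
Iteration 8: boss_id is NULL; no match; recursion stops.
SUM(lvl) = 0 + 1 + 2 + 3 + 4 + 5 + 6 + 7 = 28.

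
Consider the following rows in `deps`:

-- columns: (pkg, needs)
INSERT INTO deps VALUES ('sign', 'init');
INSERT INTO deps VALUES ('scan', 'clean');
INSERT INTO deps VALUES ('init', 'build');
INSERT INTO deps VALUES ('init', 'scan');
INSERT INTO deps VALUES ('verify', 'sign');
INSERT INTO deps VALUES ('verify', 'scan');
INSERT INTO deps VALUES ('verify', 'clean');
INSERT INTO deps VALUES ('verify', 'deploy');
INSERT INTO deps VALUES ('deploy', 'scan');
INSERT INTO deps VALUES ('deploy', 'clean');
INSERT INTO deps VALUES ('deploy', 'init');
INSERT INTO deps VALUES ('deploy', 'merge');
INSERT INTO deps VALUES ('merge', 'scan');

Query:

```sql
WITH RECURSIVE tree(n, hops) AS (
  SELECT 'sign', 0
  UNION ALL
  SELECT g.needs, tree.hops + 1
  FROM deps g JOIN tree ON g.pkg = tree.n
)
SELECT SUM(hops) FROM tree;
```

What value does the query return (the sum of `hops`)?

Base: (sign, hops=0).
Iteration 1: edges from {sign} -> (init, hops=1).
Iteration 2: edges from {init} -> (build, hops=2), (scan, hops=2).
Iteration 3: edges from {build,scan} -> (clean, hops=3).
Iteration 4: no outgoing edges from {clean}; recursion stops.
SUM(hops) = 0 + 1 + 2 + 2 + 3 = 8.

8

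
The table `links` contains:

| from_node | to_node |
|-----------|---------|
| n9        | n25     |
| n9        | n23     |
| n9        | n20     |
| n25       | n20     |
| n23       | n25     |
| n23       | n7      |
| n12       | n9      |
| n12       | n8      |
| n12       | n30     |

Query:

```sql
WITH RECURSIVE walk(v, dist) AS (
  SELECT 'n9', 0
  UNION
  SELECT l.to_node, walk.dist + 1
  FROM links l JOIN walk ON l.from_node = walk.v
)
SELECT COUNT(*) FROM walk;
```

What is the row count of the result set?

Base: (n9, dist=0).
Iteration 1: edges from {n9} -> (n20, dist=1), (n23, dist=1), (n25, dist=1).
Iteration 2: edges from {n20,n23,n25} -> (n20, dist=2), (n25, dist=2), (n7, dist=2).
Iteration 3: edges from {n20,n25,n7} -> (n20, dist=3).
Iteration 4: no outgoing edges from {n20}; recursion stops.
Total rows emitted: 8.

8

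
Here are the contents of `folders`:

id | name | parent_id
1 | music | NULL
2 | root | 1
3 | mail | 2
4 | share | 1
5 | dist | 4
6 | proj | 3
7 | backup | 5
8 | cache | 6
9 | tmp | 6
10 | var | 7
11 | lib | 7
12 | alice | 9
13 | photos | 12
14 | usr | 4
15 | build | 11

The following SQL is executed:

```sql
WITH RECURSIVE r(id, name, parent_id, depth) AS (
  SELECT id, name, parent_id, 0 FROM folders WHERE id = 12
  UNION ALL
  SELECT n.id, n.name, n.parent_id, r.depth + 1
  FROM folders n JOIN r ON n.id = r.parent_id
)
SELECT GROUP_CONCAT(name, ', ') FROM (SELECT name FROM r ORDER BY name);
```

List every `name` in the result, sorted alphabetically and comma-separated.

alice, mail, music, proj, root, tmp

Base: id=12 (alice), parent_id=9, depth 0.
Iteration 1: join on id=9 -> tmp (id 9, parent_id=6, depth 1).
Iteration 2: join on id=6 -> proj (id 6, parent_id=3, depth 2).
Iteration 3: join on id=3 -> mail (id 3, parent_id=2, depth 3).
Iteration 4: join on id=2 -> root (id 2, parent_id=1, depth 4).
Iteration 5: join on id=1 -> music (id 1, parent_id=NULL, depth 5).
Iteration 6: parent_id is NULL; no match; recursion stops.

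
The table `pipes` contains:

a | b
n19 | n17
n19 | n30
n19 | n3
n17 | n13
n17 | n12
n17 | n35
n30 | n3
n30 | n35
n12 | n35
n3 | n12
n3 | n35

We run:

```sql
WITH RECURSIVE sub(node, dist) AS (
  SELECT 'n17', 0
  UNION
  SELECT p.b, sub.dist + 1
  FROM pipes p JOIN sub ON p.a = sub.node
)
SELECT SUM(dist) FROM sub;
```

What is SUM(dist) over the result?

5

Base: (n17, dist=0).
Iteration 1: edges from {n17} -> (n12, dist=1), (n13, dist=1), (n35, dist=1).
Iteration 2: edges from {n12,n13,n35} -> (n35, dist=2).
Iteration 3: no outgoing edges from {n35}; recursion stops.
SUM(dist) = 0 + 1 + 1 + 1 + 2 = 5.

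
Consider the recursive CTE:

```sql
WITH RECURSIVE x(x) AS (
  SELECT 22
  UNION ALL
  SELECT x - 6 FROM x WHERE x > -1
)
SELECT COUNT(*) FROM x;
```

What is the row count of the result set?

5

Base: x=22.
Iteration 1: 22 > -1 holds -> x = 22 - 6 = 16.
Iteration 2: 16 > -1 holds -> x = 16 - 6 = 10.
Iteration 3: 10 > -1 holds -> x = 10 - 6 = 4.
Iteration 4: 4 > -1 holds -> x = 4 - 6 = -2.
Iteration 5: -2 > -1 fails; recursion stops.
Total rows emitted: 5.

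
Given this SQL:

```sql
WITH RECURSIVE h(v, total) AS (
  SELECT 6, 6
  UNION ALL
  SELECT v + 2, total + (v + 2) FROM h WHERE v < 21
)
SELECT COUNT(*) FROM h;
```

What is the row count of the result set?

9

Base: v=6, total=6.
Iteration 1: 6 < 21 holds -> v = 6 + 2 = 8, total = 6 + 8 = 14.
Iteration 2: 8 < 21 holds -> v = 8 + 2 = 10, total = 14 + 10 = 24.
Iteration 3: 10 < 21 holds -> v = 10 + 2 = 12, total = 24 + 12 = 36.
Iteration 4: 12 < 21 holds -> v = 12 + 2 = 14, total = 36 + 14 = 50.
Iteration 5: 14 < 21 holds -> v = 14 + 2 = 16, total = 50 + 16 = 66.
Iteration 6: 16 < 21 holds -> v = 16 + 2 = 18, total = 66 + 18 = 84.
Iteration 7: 18 < 21 holds -> v = 18 + 2 = 20, total = 84 + 20 = 104.
Iteration 8: 20 < 21 holds -> v = 20 + 2 = 22, total = 104 + 22 = 126.
Iteration 9: 22 < 21 fails; recursion stops.
Total rows emitted: 9.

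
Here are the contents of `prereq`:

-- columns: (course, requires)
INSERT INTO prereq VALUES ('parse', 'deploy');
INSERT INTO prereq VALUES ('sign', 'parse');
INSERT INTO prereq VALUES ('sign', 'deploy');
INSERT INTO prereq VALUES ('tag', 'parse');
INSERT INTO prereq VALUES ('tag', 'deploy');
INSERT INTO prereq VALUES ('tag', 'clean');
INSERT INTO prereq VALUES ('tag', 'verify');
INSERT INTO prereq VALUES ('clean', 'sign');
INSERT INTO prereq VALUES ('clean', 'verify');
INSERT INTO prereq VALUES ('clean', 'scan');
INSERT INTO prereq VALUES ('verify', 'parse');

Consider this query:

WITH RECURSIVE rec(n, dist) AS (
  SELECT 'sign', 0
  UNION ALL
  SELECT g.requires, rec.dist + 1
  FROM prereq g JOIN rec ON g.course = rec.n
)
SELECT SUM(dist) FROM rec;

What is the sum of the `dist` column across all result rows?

4

Base: (sign, dist=0).
Iteration 1: edges from {sign} -> (deploy, dist=1), (parse, dist=1).
Iteration 2: edges from {deploy,parse} -> (deploy, dist=2).
Iteration 3: no outgoing edges from {deploy}; recursion stops.
SUM(dist) = 0 + 1 + 1 + 2 = 4.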